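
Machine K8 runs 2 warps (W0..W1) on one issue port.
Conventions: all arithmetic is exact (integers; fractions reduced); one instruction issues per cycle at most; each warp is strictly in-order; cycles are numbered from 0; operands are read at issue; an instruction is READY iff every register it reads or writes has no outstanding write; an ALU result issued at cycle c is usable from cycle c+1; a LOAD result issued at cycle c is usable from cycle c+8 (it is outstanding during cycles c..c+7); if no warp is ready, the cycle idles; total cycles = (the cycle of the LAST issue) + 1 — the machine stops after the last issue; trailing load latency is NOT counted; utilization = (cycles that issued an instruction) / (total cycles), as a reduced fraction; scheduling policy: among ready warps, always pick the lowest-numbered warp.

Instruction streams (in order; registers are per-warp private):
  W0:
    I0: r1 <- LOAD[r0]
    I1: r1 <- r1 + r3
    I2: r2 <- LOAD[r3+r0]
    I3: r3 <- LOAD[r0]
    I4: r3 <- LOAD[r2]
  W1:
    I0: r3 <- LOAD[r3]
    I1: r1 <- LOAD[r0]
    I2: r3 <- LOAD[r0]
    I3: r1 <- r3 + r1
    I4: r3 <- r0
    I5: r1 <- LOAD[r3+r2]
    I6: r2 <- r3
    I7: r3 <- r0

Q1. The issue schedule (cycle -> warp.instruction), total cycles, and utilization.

cycle 0: W0.I0
cycle 1: W1.I0
cycle 2: W1.I1
cycle 3: idle
cycle 4: idle
cycle 5: idle
cycle 6: idle
cycle 7: idle
cycle 8: W0.I1
cycle 9: W0.I2
cycle 10: W0.I3
cycle 11: W1.I2
cycle 12: idle
cycle 13: idle
cycle 14: idle
cycle 15: idle
cycle 16: idle
cycle 17: idle
cycle 18: W0.I4
cycle 19: W1.I3
cycle 20: W1.I4
cycle 21: W1.I5
cycle 22: W1.I6
cycle 23: W1.I7

Answer: 24 cycles, utilization 13/24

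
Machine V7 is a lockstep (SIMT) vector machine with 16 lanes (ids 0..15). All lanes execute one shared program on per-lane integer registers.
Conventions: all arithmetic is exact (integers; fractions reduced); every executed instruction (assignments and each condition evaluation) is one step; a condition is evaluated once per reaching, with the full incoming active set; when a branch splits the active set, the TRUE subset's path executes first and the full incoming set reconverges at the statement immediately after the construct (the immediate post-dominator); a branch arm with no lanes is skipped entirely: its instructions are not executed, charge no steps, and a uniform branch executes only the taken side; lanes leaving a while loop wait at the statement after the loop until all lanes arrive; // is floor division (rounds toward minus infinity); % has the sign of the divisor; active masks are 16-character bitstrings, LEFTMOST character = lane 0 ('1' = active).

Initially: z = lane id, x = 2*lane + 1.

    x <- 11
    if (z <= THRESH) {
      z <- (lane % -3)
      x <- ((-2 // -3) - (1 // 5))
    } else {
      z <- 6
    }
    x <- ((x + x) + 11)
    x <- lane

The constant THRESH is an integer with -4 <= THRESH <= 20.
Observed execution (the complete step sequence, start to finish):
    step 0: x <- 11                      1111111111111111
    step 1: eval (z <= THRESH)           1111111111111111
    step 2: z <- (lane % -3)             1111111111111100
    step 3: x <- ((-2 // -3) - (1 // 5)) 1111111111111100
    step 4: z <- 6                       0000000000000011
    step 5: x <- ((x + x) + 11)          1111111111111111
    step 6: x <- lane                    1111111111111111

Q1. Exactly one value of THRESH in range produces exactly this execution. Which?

Answer: THRESH = 13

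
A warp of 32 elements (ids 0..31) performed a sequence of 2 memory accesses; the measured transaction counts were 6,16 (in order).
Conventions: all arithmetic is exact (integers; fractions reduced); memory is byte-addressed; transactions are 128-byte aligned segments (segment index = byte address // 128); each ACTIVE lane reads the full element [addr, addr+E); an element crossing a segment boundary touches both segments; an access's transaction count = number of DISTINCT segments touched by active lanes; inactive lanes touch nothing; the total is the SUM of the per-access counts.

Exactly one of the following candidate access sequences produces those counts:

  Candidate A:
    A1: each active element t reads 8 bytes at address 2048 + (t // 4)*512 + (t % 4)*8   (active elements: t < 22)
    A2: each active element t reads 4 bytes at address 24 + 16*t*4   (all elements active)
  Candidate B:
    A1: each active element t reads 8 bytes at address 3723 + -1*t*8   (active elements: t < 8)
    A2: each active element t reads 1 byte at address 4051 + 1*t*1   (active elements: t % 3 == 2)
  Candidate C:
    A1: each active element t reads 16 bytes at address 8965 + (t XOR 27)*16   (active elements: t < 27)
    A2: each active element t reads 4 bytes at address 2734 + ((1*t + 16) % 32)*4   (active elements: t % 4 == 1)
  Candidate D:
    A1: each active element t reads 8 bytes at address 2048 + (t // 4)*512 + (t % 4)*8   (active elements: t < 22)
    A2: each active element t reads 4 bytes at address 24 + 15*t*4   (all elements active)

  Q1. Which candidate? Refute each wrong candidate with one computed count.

B: A1 gives 2 transactions, not 6
C: A1 gives 5 transactions, not 6
D: A2 gives 15 transactions, not 16
A: all counts match (6,16)

Answer: A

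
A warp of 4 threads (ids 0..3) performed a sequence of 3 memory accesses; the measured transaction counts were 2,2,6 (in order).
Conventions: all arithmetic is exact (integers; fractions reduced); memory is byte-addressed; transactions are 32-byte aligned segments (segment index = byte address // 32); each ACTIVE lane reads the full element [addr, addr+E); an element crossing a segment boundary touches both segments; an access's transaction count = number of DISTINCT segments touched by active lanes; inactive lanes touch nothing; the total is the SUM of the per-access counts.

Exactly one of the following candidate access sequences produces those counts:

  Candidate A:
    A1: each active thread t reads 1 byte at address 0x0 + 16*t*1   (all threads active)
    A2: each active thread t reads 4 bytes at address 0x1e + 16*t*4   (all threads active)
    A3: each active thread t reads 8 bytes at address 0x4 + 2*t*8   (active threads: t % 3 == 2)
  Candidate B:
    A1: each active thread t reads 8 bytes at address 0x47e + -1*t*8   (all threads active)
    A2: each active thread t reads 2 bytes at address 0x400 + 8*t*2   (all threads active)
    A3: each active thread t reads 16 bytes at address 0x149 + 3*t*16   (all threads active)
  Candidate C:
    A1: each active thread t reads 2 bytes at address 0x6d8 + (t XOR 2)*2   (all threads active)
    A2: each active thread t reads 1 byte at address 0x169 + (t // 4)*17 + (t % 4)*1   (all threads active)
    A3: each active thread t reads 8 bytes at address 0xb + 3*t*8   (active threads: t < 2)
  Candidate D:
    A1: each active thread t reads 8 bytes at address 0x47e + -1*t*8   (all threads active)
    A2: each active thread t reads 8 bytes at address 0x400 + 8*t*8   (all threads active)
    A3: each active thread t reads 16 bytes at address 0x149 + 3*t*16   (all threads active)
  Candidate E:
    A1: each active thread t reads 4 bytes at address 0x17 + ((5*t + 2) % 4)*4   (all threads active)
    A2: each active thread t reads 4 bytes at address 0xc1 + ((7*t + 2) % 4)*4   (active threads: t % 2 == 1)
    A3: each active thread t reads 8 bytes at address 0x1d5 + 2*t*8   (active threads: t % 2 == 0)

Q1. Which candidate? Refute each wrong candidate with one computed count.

A: A2 gives 8 transactions, not 2
C: A1 gives 1 transaction, not 2
D: A2 gives 4 transactions, not 2
E: A2 gives 1 transaction, not 2
B: all counts match (2,2,6)

Answer: B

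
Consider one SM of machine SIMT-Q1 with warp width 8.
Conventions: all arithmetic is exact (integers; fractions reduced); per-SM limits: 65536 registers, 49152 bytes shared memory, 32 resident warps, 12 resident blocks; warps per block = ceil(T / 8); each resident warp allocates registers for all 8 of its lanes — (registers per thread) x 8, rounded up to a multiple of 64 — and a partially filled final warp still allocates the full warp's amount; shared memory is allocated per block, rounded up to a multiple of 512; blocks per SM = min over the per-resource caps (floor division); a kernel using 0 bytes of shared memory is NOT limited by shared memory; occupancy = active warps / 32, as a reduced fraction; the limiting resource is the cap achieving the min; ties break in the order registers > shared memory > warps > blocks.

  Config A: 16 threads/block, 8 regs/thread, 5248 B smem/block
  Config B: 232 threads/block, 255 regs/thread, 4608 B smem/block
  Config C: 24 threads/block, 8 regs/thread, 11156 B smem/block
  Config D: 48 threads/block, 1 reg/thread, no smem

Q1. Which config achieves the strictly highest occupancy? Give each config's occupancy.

occupancies: A 1/2, B 29/32, C 3/8, D 15/16

Answer: D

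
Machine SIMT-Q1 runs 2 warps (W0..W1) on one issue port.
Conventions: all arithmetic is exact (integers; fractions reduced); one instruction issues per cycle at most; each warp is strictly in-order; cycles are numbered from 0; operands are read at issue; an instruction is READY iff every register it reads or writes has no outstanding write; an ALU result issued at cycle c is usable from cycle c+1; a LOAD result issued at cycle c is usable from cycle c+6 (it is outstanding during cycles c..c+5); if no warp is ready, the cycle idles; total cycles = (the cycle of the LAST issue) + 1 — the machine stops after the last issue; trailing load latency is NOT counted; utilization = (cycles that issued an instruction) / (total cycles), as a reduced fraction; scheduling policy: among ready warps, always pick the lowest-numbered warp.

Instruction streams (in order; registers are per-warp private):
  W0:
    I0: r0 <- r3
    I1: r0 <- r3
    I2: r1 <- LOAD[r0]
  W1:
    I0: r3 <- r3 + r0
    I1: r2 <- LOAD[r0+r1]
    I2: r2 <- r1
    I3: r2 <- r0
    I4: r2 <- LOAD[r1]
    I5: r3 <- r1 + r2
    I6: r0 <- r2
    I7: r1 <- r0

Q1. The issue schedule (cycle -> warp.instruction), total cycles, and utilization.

cycle 0: W0.I0
cycle 1: W0.I1
cycle 2: W0.I2
cycle 3: W1.I0
cycle 4: W1.I1
cycle 5: idle
cycle 6: idle
cycle 7: idle
cycle 8: idle
cycle 9: idle
cycle 10: W1.I2
cycle 11: W1.I3
cycle 12: W1.I4
cycle 13: idle
cycle 14: idle
cycle 15: idle
cycle 16: idle
cycle 17: idle
cycle 18: W1.I5
cycle 19: W1.I6
cycle 20: W1.I7

Answer: 21 cycles, utilization 11/21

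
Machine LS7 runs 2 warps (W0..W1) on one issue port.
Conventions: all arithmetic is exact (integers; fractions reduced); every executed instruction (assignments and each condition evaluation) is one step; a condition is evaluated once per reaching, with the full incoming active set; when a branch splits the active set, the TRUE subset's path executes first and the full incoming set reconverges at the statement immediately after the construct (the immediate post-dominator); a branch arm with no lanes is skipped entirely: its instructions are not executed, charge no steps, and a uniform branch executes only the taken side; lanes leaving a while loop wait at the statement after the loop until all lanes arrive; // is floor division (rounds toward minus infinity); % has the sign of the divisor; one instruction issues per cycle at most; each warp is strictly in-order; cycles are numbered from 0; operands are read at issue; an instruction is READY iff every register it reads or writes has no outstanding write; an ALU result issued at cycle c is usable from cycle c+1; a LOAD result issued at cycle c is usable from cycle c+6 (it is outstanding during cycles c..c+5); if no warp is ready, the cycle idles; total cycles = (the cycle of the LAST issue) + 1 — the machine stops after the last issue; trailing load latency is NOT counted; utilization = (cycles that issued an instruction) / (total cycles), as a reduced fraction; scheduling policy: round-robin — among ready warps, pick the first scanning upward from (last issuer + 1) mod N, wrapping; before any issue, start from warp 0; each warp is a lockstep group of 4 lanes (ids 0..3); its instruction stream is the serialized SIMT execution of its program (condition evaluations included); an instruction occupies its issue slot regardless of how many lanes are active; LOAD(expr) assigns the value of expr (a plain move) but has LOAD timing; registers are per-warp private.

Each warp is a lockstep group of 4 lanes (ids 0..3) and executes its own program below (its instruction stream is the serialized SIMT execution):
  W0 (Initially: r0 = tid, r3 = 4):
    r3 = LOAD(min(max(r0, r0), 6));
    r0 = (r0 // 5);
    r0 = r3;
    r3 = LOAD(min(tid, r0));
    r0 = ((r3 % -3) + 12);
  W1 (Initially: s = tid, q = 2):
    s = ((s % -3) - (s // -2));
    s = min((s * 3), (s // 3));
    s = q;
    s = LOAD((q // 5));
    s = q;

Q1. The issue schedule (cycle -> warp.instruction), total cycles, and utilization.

cycle 0: W0.I0
cycle 1: W1.I0
cycle 2: W0.I1
cycle 3: W1.I1
cycle 4: W1.I2
cycle 5: W1.I3
cycle 6: W0.I2
cycle 7: W0.I3
cycle 8: idle
cycle 9: idle
cycle 10: idle
cycle 11: W1.I4
cycle 12: idle
cycle 13: W0.I4

Answer: 14 cycles, utilization 5/7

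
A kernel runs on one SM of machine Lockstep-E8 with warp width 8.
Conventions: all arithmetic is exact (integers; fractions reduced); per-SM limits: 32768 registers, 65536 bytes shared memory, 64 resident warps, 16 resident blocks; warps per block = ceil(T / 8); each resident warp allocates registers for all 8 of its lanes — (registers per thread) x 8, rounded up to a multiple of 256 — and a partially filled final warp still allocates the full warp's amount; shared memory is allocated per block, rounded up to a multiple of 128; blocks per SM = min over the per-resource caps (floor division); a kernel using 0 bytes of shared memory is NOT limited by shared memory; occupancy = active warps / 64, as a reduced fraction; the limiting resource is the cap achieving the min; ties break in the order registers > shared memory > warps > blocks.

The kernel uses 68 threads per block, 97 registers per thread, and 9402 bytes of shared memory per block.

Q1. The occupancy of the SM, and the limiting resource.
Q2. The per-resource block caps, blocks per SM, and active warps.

Answer: occupancy 27/64, limited by registers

registers: 3 blocks
shared memory: 6 blocks
warps: 7 blocks
blocks: 16 blocks

Answer: 3 blocks, 27 active warps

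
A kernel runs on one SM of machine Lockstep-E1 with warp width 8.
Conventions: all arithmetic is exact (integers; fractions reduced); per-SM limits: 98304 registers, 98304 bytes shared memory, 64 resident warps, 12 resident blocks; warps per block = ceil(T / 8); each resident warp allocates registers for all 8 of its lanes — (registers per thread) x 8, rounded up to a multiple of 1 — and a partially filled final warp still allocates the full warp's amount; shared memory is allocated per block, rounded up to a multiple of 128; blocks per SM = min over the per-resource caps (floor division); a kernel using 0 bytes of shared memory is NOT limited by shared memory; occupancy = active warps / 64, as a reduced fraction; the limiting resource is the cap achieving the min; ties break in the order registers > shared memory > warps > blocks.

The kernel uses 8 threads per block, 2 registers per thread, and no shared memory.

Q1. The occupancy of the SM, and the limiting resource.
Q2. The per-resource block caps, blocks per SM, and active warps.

Answer: occupancy 3/16, limited by blocks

registers: 6144 blocks
shared memory: no limit (kernel uses none)
warps: 64 blocks
blocks: 12 blocks

Answer: 12 blocks, 12 active warps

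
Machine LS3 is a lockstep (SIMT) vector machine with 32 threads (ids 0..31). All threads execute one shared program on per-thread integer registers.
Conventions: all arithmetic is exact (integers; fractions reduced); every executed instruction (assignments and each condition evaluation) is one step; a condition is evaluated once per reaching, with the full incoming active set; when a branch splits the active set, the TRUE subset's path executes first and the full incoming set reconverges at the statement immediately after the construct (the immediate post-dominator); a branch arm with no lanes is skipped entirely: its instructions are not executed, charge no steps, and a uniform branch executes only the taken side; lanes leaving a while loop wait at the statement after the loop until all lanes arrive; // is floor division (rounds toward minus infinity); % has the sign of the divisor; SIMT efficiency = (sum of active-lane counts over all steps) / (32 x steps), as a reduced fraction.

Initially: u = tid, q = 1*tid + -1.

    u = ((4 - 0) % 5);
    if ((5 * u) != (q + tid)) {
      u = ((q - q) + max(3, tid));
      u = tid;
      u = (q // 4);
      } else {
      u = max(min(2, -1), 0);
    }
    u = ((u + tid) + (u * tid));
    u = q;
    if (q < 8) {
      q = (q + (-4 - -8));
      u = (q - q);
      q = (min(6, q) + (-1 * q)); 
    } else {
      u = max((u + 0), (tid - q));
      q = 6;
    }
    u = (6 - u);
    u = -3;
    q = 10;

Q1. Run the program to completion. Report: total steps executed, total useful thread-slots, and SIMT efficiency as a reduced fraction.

Answer: 16 steps, 425 useful, 425/512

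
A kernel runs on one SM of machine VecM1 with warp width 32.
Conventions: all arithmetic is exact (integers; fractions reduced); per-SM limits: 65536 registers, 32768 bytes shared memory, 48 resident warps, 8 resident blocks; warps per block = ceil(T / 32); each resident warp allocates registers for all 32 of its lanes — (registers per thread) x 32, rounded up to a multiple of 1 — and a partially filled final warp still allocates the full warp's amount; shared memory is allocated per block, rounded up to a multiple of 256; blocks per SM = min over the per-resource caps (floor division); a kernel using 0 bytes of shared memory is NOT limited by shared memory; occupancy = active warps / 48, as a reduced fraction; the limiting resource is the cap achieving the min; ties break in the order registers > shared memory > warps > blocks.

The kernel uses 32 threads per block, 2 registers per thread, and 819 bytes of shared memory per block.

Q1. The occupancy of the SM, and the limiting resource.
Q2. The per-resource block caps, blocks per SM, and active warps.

Answer: occupancy 1/6, limited by blocks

registers: 1024 blocks
shared memory: 32 blocks
warps: 48 blocks
blocks: 8 blocks

Answer: 8 blocks, 8 active warps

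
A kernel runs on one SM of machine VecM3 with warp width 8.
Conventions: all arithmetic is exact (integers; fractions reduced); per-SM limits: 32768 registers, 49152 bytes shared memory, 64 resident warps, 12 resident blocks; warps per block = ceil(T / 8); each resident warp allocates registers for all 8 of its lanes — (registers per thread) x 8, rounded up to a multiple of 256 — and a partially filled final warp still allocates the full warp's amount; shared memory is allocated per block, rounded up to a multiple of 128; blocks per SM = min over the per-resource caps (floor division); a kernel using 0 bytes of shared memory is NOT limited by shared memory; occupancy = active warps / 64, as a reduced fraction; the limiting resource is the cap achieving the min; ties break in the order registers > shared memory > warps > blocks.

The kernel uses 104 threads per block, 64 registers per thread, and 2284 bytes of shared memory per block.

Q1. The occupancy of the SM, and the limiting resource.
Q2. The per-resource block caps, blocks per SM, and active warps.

Answer: occupancy 13/16, limited by registers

registers: 4 blocks
shared memory: 21 blocks
warps: 4 blocks
blocks: 12 blocks

Answer: 4 blocks, 52 active warps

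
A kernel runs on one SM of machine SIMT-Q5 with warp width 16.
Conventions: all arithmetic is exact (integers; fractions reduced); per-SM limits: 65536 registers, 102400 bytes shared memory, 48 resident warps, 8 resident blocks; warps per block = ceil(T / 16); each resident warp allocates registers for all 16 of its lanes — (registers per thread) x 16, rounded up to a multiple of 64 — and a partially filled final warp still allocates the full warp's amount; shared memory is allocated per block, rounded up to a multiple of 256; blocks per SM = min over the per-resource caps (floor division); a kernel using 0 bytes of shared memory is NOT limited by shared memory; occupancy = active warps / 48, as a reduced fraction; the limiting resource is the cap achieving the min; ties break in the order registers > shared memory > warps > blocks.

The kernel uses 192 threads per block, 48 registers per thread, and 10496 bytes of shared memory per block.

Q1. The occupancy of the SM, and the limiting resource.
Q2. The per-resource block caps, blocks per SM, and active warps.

Answer: occupancy 1, limited by warps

registers: 7 blocks
shared memory: 9 blocks
warps: 4 blocks
blocks: 8 blocks

Answer: 4 blocks, 48 active warps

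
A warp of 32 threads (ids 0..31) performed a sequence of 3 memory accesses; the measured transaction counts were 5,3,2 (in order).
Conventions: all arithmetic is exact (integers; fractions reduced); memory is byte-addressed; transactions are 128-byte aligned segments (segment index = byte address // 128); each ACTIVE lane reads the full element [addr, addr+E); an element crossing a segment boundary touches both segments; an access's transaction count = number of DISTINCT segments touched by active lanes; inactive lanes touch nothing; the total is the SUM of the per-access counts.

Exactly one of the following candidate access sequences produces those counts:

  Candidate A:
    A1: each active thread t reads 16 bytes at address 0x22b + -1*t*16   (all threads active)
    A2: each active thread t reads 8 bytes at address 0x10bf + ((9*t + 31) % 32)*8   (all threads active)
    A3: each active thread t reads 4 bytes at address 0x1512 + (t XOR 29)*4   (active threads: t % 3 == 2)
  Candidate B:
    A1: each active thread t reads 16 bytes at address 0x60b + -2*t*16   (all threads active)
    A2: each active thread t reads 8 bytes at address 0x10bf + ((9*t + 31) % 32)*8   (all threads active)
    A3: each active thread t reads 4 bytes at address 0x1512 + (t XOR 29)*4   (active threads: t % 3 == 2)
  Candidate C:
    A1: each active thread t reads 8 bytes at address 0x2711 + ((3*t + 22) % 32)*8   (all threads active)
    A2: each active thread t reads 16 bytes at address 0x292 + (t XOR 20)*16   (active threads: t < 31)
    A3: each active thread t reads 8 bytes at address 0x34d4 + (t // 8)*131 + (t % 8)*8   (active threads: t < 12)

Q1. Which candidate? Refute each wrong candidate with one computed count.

B: A1 gives 9 transactions, not 5
C: A1 gives 3 transactions, not 5
A: all counts match (5,3,2)

Answer: A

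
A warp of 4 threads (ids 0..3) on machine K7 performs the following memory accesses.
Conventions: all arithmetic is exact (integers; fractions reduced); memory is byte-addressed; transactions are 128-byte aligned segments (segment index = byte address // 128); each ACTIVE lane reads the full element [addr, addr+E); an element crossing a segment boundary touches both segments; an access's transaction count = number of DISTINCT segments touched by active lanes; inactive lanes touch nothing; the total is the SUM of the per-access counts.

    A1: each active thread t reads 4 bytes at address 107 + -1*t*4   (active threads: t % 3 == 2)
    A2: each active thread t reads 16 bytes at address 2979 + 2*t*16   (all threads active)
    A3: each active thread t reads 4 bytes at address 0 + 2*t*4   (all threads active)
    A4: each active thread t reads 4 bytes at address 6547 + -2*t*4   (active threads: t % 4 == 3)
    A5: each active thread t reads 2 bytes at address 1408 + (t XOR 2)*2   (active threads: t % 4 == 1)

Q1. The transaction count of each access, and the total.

A1: 1 transaction
A2: 2 transactions
A3: 1 transaction
A4: 1 transaction
A5: 1 transaction

Answer: 1,2,1,1,1; total 6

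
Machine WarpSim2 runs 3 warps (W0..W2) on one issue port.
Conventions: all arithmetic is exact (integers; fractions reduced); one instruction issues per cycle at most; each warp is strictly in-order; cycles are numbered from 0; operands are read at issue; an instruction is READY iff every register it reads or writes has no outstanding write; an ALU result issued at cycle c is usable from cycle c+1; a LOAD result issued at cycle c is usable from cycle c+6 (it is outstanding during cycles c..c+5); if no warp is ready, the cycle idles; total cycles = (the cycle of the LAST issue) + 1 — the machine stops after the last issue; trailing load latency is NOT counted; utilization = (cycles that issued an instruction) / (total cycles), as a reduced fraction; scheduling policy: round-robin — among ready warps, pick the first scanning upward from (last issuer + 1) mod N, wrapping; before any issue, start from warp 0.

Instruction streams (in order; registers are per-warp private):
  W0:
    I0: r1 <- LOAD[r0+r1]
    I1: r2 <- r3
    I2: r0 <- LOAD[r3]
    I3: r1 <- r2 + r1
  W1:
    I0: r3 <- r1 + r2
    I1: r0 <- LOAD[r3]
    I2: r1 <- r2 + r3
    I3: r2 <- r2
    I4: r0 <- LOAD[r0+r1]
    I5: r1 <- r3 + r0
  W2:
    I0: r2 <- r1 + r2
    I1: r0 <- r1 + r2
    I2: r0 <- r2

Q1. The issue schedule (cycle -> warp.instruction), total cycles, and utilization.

cycle 0: W0.I0
cycle 1: W1.I0
cycle 2: W2.I0
cycle 3: W0.I1
cycle 4: W1.I1
cycle 5: W2.I1
cycle 6: W0.I2
cycle 7: W1.I2
cycle 8: W2.I2
cycle 9: W0.I3
cycle 10: W1.I3
cycle 11: W1.I4
cycle 12: idle
cycle 13: idle
cycle 14: idle
cycle 15: idle
cycle 16: idle
cycle 17: W1.I5

Answer: 18 cycles, utilization 13/18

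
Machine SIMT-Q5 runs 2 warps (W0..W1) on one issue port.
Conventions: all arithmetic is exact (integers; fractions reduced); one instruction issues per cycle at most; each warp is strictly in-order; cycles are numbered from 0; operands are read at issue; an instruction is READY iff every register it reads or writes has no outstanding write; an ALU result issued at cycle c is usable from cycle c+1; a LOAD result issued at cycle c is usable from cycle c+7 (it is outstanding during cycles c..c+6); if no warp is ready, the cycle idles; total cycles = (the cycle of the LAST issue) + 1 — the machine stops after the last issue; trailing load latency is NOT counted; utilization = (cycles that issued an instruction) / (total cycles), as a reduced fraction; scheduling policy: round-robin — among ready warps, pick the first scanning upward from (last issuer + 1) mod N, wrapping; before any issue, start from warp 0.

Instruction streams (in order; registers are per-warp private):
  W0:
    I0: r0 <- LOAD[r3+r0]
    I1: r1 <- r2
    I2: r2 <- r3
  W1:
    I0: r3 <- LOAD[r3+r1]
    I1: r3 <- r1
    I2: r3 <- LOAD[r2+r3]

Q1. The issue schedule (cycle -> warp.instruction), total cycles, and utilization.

cycle 0: W0.I0
cycle 1: W1.I0
cycle 2: W0.I1
cycle 3: W0.I2
cycle 4: idle
cycle 5: idle
cycle 6: idle
cycle 7: idle
cycle 8: W1.I1
cycle 9: W1.I2

Answer: 10 cycles, utilization 3/5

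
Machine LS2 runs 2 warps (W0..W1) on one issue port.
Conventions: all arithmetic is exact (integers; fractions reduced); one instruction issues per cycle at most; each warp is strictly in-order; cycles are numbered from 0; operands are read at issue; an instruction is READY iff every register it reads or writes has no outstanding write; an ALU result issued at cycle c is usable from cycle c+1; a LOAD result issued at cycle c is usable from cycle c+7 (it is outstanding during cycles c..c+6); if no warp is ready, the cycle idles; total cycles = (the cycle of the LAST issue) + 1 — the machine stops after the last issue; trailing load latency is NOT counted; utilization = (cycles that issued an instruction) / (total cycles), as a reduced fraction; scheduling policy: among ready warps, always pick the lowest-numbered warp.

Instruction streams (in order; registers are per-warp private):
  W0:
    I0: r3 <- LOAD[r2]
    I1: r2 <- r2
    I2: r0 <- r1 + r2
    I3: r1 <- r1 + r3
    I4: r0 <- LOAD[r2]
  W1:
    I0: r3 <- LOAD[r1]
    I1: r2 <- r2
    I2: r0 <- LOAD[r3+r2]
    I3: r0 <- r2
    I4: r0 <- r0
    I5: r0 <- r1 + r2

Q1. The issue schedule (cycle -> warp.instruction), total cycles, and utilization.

cycle 0: W0.I0
cycle 1: W0.I1
cycle 2: W0.I2
cycle 3: W1.I0
cycle 4: W1.I1
cycle 5: idle
cycle 6: idle
cycle 7: W0.I3
cycle 8: W0.I4
cycle 9: idle
cycle 10: W1.I2
cycle 11: idle
cycle 12: idle
cycle 13: idle
cycle 14: idle
cycle 15: idle
cycle 16: idle
cycle 17: W1.I3
cycle 18: W1.I4
cycle 19: W1.I5

Answer: 20 cycles, utilization 11/20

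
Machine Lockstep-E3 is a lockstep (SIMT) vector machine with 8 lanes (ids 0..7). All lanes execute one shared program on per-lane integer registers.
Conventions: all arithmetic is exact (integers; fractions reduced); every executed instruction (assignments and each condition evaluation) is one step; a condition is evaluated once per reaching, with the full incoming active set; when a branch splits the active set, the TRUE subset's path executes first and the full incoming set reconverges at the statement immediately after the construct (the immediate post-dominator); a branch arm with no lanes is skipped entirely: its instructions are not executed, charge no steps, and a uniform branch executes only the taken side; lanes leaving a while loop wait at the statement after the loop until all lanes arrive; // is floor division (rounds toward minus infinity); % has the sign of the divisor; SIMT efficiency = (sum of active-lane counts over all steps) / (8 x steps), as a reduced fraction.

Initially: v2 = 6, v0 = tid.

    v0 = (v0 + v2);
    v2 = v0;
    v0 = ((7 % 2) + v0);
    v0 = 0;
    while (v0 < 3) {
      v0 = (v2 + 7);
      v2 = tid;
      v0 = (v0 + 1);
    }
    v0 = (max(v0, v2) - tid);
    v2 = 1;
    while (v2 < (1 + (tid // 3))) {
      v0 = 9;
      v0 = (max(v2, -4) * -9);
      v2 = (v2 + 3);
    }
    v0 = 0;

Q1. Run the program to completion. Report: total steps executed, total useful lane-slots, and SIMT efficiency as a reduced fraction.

Answer: 17 steps, 124 useful, 31/34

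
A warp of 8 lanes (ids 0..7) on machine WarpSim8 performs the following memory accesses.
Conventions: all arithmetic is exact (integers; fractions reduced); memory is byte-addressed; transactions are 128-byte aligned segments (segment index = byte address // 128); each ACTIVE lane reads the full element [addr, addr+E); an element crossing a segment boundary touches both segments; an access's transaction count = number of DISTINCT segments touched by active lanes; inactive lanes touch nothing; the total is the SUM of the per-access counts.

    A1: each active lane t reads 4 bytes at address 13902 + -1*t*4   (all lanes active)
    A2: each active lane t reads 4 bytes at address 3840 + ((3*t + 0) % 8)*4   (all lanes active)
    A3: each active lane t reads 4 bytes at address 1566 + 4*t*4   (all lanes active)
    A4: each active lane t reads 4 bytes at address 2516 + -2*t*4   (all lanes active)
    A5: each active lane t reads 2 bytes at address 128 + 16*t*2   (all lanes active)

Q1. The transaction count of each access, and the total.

A1: 1 transaction
A2: 1 transaction
A3: 2 transactions
A4: 1 transaction
A5: 2 transactions

Answer: 1,1,2,1,2; total 7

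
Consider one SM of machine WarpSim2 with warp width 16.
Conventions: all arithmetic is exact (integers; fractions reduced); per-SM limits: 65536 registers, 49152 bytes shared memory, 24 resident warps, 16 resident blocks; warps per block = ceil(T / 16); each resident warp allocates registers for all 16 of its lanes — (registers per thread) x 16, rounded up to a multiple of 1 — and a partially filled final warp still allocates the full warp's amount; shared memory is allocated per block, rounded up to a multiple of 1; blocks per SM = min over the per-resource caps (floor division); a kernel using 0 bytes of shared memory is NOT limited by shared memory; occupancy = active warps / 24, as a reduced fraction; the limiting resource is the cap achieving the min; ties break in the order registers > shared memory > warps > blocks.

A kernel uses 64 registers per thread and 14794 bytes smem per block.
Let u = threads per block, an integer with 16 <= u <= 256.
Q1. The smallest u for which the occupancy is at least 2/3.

Answer: u = 81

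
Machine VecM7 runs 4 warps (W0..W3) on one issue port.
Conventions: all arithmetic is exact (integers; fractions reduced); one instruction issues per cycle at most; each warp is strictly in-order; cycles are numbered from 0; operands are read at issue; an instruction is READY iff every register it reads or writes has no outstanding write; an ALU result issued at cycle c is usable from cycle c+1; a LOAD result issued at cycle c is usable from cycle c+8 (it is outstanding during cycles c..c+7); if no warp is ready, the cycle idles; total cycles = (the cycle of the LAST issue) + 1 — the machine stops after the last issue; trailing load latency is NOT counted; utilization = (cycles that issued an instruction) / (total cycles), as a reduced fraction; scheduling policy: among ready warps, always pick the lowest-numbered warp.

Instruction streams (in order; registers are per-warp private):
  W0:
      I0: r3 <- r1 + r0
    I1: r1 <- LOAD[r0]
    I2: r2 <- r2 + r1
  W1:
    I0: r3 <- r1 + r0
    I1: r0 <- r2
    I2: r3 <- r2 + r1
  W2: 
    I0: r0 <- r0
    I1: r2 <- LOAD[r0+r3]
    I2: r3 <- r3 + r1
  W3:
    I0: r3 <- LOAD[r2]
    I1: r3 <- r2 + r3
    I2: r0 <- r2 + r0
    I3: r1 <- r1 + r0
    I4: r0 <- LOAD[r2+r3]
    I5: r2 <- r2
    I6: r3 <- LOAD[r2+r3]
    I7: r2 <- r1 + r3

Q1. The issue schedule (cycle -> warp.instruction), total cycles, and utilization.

cycle 0: W0.I0
cycle 1: W0.I1
cycle 2: W1.I0
cycle 3: W1.I1
cycle 4: W1.I2
cycle 5: W2.I0
cycle 6: W2.I1
cycle 7: W2.I2
cycle 8: W3.I0
cycle 9: W0.I2
cycle 10: idle
cycle 11: idle
cycle 12: idle
cycle 13: idle
cycle 14: idle
cycle 15: idle
cycle 16: W3.I1
cycle 17: W3.I2
cycle 18: W3.I3
cycle 19: W3.I4
cycle 20: W3.I5
cycle 21: W3.I6
cycle 22: idle
cycle 23: idle
cycle 24: idle
cycle 25: idle
cycle 26: idle
cycle 27: idle
cycle 28: idle
cycle 29: W3.I7

Answer: 30 cycles, utilization 17/30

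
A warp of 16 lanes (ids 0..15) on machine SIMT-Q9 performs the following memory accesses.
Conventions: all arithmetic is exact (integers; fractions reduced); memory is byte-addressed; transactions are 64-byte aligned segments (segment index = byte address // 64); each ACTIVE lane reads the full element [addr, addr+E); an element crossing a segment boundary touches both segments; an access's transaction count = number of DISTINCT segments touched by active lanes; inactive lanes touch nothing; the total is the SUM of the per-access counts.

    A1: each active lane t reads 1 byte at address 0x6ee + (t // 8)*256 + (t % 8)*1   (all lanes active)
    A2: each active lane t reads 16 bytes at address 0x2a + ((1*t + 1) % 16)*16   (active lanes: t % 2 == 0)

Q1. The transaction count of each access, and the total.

A1: 2 transactions
A2: 5 transactions

Answer: 2,5; total 7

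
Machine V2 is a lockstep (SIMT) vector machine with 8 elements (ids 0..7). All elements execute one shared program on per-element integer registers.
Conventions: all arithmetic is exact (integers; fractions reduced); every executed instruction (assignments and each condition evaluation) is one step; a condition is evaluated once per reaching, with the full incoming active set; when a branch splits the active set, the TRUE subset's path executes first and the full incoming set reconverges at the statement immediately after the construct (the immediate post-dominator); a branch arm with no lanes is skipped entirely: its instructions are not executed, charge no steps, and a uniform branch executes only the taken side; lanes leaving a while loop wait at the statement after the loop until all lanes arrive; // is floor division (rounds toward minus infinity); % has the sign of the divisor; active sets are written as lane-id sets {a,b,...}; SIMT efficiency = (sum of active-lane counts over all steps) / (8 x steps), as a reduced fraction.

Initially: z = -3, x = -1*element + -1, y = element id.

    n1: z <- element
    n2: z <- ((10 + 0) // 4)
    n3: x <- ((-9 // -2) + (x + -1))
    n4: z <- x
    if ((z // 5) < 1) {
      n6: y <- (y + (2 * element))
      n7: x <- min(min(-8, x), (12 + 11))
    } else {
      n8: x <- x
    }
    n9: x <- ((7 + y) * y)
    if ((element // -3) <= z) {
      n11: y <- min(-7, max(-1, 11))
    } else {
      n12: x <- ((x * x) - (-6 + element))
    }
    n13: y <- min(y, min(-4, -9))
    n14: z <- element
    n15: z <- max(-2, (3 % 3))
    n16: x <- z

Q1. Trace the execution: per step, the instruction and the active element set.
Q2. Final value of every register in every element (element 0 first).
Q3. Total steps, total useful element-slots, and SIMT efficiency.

step 0: z <- element                 {0,1,2,3,4,5,6,7}
step 1: z <- ((10 + 0) // 4)         {0,1,2,3,4,5,6,7}
step 2: x <- ((-9 // -2) + (x + -1)) {0,1,2,3,4,5,6,7}
step 3: z <- x                       {0,1,2,3,4,5,6,7}
step 4: eval ((z // 5) < 1)          {0,1,2,3,4,5,6,7}
step 5: y <- (y + (2 * element))     {0,1,2,3,4,5,6,7}
step 6: x <- min(min(-8, x), (12 + 11)) {0,1,2,3,4,5,6,7}
step 7: x <- ((7 + y) * y)           {0,1,2,3,4,5,6,7}
step 8: eval ((element // -3) <= z)  {0,1,2,3,4,5,6,7}
step 9: y <- min(-7, max(-1, 11))    {0,1,2,3,4}
step 10: x <- ((x * x) - (-6 + element)) {5,6,7}
step 11: y <- min(y, min(-4, -9))     {0,1,2,3,4,5,6,7}
step 12: z <- element                 {0,1,2,3,4,5,6,7}
step 13: z <- max(-2, (3 % 3))        {0,1,2,3,4,5,6,7}
step 14: x <- z                       {0,1,2,3,4,5,6,7}

Answer: 15 steps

z: 0,0,0,0,0,0,0,0
x: 0,0,0,0,0,0,0,0
y: -9,-9,-9,-9,-9,-9,-9,-9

steps = 15; useful = 112; efficiency = 112/120 = 14/15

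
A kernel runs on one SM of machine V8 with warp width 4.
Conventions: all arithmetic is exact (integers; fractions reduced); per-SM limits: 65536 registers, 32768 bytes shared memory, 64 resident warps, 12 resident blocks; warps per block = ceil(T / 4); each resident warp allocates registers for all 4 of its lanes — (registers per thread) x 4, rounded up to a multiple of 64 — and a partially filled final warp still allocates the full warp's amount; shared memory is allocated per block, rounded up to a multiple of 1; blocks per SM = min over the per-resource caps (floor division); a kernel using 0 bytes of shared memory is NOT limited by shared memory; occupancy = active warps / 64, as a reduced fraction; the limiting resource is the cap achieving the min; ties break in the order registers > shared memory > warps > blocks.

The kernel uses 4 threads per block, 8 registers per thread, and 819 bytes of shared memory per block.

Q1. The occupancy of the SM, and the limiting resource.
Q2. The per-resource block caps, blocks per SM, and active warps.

Answer: occupancy 3/16, limited by blocks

registers: 1024 blocks
shared memory: 40 blocks
warps: 64 blocks
blocks: 12 blocks

Answer: 12 blocks, 12 active warps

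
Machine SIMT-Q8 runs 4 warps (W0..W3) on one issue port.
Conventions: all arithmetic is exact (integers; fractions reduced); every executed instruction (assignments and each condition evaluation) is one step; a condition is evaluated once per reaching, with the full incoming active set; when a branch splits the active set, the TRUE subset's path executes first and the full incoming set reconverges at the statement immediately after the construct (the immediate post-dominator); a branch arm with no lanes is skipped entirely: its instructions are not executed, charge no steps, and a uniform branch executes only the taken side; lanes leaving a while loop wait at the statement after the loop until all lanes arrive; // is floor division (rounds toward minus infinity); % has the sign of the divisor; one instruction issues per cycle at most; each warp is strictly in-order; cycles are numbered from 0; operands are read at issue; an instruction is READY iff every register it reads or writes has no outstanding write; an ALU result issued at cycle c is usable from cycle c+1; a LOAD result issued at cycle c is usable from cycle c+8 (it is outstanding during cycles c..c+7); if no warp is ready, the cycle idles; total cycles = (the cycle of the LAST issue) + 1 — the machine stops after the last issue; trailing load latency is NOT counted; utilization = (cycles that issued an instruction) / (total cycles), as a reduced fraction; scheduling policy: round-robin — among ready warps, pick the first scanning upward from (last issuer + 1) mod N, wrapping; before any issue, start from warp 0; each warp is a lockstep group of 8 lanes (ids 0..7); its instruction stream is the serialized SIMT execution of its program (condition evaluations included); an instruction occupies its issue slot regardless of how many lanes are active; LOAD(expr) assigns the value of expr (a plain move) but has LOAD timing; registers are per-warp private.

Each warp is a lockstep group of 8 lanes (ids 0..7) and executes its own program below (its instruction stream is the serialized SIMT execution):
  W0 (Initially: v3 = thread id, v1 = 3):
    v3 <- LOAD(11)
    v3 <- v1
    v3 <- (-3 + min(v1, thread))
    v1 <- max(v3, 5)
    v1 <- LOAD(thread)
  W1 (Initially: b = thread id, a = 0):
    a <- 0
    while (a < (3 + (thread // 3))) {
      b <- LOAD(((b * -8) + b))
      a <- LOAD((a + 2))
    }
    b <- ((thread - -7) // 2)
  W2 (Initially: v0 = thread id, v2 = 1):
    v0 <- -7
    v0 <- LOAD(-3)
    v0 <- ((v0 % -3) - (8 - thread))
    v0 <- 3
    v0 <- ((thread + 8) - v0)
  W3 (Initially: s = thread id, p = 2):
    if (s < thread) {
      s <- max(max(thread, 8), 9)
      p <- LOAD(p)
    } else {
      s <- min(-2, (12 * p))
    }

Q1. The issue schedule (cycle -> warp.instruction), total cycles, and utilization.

cycle 0: W0.I0
cycle 1: W1.I0
cycle 2: W2.I0
cycle 3: W3.I0
cycle 4: W1.I1
cycle 5: W2.I1
cycle 6: W3.I1
cycle 7: W1.I2
cycle 8: W0.I1
cycle 9: W1.I3
cycle 10: W0.I2
cycle 11: W0.I3
cycle 12: W0.I4
cycle 13: W2.I2
cycle 14: W2.I3
cycle 15: W2.I4
cycle 16: idle
cycle 17: W1.I4
cycle 18: W1.I5
cycle 19: W1.I6
cycle 20: idle
cycle 21: idle
cycle 22: idle
cycle 23: idle
cycle 24: idle
cycle 25: idle
cycle 26: idle
cycle 27: W1.I7
cycle 28: W1.I8
cycle 29: W1.I9
cycle 30: idle
cycle 31: idle
cycle 32: idle
cycle 33: idle
cycle 34: idle
cycle 35: idle
cycle 36: idle
cycle 37: W1.I10
cycle 38: W1.I11

Answer: 39 cycles, utilization 8/13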